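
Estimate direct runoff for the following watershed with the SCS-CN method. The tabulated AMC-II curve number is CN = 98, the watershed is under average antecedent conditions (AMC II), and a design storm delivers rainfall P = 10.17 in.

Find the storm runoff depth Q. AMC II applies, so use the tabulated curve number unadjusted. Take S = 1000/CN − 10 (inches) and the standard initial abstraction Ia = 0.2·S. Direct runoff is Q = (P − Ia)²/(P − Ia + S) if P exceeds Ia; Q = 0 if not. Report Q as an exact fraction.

Q = 2463434689/248101700 in ≈ 9.929 in

AMC II — tabulated CN = 98 applies directly.
S = 1000/98 − 10 = 10/49 in ≈ 0.204 in
Ia = 0.2·(10/49) = 2/49 in ≈ 0.041 in
P − Ia = 10.170 − 0.041 = 49633/4900 ≈ 10.129 in (> 0, runoff occurs)
Runoff Q = (P−Ia)²/(P−Ia+S) = (10.129)²/(10.129+0.204) = 2463434689/248101700 ≈ 9.929 in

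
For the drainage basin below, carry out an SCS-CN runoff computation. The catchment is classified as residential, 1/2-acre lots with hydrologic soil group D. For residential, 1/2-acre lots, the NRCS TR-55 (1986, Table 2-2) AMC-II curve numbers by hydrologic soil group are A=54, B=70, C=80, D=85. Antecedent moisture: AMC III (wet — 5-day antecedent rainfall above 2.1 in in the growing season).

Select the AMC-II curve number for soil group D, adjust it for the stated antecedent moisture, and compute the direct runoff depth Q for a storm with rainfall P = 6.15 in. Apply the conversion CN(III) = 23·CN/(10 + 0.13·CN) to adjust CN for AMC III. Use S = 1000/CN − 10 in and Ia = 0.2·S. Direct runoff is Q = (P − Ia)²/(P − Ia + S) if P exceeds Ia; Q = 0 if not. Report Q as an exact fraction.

Q = 244328161/45958140 in ≈ 5.316 in

NRCS table: residential, 1/2-acre lots, soil group D → CN(II) = 85
Wet (AMC III): CN(III) = 23·85/(10 + 0.13·85) = 1955/(421/20) = 39100/421 ≈ 92.874
Retention S: 1000/CN − 10 with CN=92.874 → S = 300/391 ≈ 0.767 in
Initial abstraction Ia = S/5 = (300/391)/5 = 60/391 ≈ 0.153 in
Excess rainfall: 6.150 − 0.153 = 5.997 in; P > Ia so Q > 0
Runoff Q = (P−Ia)²/(P−Ia+S) = (5.997)²/(5.997+0.767) = 244328161/45958140 ≈ 5.316 in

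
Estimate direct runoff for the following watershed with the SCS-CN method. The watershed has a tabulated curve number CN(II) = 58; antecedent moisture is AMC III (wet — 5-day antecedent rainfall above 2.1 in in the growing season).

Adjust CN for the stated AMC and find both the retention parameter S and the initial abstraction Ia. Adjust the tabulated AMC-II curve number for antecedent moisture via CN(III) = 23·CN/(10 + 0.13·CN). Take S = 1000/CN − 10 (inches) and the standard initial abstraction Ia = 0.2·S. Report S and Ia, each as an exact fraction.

CN(III) from CN(II)=58: (23·58)/(10 + 0.13·58) = 66700/877 ≈ 76.055
Retention S: 1000/CN − 10 with CN=76.055 → S = 2100/667 ≈ 3.148 in
Ia = 0.2·(2100/667) = 420/667 in ≈ 0.630 in

S = 2100/667 in ≈ 3.148 in; Ia = 420/667 in ≈ 0.630 in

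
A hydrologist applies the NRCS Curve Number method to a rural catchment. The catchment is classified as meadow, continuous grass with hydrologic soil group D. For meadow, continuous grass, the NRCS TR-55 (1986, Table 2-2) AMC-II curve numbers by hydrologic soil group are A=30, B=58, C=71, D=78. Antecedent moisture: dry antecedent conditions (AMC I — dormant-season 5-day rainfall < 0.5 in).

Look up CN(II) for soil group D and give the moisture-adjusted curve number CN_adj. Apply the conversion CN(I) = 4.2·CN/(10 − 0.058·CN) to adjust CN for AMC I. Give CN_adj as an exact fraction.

NRCS table: meadow, continuous grass, soil group D → CN(II) = 78
Adjust CN=78 to AMC I: 4.2·78/(10 − 0.058·78) → (1638/5) ÷ (1369/250) = 81900/1369 ≈ 59.825

CN_adj = 81900/1369 ≈ 59.825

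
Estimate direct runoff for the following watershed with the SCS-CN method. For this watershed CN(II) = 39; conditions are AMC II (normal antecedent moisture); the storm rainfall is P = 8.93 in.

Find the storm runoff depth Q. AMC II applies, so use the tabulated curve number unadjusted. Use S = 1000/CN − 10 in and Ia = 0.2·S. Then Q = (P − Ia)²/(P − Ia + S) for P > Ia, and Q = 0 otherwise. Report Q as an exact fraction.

Q = 511981129/326145300 in ≈ 1.570 in

Average conditions: CN = 39 (no AMC adjustment).
Retention S: 1000/CN − 10 with CN=39.000 → S = 610/39 ≈ 15.641 in
Ia = 0.2·(610/39) = 122/39 in ≈ 3.128 in
Excess rainfall: 8.930 − 3.128 = 5.802 in; P > Ia so Q > 0
Q = (22627/3900)²/((22627/3900) + 610/39) = (511981129/15210000)/(83627/3900) = 511981129/326145300 in ≈ 1.570 in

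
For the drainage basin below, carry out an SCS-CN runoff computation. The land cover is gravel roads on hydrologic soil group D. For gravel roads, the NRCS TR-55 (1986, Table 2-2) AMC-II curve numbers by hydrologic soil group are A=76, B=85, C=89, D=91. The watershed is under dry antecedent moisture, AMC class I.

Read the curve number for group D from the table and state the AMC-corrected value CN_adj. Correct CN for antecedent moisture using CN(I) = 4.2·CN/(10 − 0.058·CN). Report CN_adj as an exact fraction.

CN_adj = 63700/787 ≈ 80.940

NRCS table: gravel roads, soil group D → CN(II) = 91
Adjust CN=91 to AMC I: 4.2·91/(10 − 0.058·91) → (1911/5) ÷ (2361/500) = 63700/787 ≈ 80.940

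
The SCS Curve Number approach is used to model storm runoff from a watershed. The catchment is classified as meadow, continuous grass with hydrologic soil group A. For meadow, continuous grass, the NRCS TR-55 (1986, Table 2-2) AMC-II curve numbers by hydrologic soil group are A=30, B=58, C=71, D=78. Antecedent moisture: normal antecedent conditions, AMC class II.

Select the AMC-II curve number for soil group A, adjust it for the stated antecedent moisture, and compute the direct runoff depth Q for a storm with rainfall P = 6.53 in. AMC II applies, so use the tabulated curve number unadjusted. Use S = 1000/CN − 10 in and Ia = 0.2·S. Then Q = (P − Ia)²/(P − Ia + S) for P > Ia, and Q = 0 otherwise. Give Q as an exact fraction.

NRCS table: meadow, continuous grass, soil group A → CN(II) = 30
CN(II) = 30; AMC II needs no correction.
S = 1000/30 − 10 = 70/3 in ≈ 23.333 in
Ia = 0.2S: 0.2·23.333 = 4.667 in (exactly 14/3)
P − Ia = 6.530 − 4.667 = 559/300 ≈ 1.863 in (> 0, runoff occurs)
Q = (559/300)²/((559/300) + 70/3) = (312481/90000)/(7559/300) = 312481/2267700 in ≈ 0.138 in

Q = 312481/2267700 in ≈ 0.138 in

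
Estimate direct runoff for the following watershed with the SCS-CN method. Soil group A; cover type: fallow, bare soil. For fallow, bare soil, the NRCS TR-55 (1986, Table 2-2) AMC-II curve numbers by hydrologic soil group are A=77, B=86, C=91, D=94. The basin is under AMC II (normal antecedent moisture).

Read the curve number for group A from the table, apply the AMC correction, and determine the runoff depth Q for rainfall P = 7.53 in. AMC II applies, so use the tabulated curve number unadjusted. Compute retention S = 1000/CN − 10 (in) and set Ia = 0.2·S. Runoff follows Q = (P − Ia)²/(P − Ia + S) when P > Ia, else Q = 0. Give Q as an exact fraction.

NRCS table: fallow, bare soil, soil group A → CN(II) = 77
AMC II — tabulated CN = 77 applies directly.
Retention S: 1000/CN − 10 with CN=77.000 → S = 230/77 ≈ 2.987 in
Initial abstraction Ia = S/5 = (230/77)/5 = 46/77 ≈ 0.597 in
Since P=7.530 > Ia=0.597: effective rainfall P−Ia = 53381/7700 in
Q = (53381/7700)²/((53381/7700) + 230/77) = (2849531161/59290000)/(76381/7700) = 2849531161/588133700 in ≈ 4.845 in

Q = 2849531161/588133700 in ≈ 4.845 in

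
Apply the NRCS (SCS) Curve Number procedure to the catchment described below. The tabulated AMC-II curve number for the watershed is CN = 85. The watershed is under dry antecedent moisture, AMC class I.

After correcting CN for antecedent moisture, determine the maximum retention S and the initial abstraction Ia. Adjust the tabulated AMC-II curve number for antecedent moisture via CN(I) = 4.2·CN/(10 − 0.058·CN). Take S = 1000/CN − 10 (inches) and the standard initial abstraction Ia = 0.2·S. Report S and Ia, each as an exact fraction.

Dry (AMC I): CN(I) = 4.2·85/(10 − 0.058·85) = 357/(507/100) = 11900/169 ≈ 70.414
S = 1000/(11900/169) − 10 = 500/119 in ≈ 4.202 in
Initial abstraction Ia = S/5 = (500/119)/5 = 100/119 ≈ 0.840 in

S = 500/119 in ≈ 4.202 in; Ia = 100/119 in ≈ 0.840 in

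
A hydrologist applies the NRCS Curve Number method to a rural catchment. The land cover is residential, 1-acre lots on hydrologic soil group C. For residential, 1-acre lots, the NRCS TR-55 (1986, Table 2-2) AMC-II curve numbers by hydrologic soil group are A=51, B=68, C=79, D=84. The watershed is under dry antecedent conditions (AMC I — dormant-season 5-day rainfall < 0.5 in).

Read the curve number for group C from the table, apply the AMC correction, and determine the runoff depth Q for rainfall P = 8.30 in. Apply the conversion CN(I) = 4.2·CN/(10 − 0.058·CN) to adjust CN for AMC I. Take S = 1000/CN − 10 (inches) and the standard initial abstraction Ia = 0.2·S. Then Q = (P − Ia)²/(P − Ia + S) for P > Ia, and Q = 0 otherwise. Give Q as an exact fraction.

Q = 30880249/8340030 in ≈ 3.703 in

NRCS table: residential, 1-acre lots, soil group C → CN(II) = 79
Dry (AMC I): CN(I) = 4.2·79/(10 − 0.058·79) = (1659/5)/(2709/500) = 7900/129 ≈ 61.240
Max retention: S = 1000/(7900/129) − 10 = 500/79 in (≈ 6.329 in)
Initial abstraction Ia = S/5 = (500/79)/5 = 100/79 ≈ 1.266 in
Since P=8.300 > Ia=1.266: effective rainfall P−Ia = 5557/790 in
Q = (5557/790)²/((5557/790) + 500/79) = (30880249/624100)/(10557/790) = 30880249/8340030 in ≈ 3.703 in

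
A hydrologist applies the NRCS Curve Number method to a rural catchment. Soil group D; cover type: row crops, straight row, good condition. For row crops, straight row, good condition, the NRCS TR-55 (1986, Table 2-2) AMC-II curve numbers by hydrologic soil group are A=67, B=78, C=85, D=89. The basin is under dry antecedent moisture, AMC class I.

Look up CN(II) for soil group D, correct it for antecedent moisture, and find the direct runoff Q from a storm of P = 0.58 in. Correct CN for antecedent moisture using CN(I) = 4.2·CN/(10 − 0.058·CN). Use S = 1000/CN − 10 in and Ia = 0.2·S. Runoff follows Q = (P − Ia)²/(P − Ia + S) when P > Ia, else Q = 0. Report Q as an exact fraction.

NRCS table: row crops, straight row, good condition, soil group D → CN(II) = 89
Adjust CN=89 to AMC I: 4.2·89/(10 − 0.058·89) → (1869/5) ÷ (2419/500) = 186900/2419 ≈ 77.263
S = 1000/(186900/2419) − 10 = 5500/1869 in ≈ 2.943 in
Ia = 0.2S: 0.2·2.943 = 0.589 in (exactly 1100/1869)
P = 0.580 ≤ Ia = 0.589 in: entire storm abstracted, Q = 0.

Q = 0 in ≈ 0.000 in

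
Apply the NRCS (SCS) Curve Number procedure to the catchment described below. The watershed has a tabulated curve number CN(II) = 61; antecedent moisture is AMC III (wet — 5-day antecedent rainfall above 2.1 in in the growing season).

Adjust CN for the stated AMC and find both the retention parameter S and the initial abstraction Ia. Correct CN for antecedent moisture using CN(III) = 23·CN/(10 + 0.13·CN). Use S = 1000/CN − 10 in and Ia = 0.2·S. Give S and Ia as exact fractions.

CN(III) from CN(II)=61: (23·61)/(10 + 0.13·61) = 140300/1793 ≈ 78.249
Max retention: S = 1000/(140300/1793) − 10 = 3900/1403 in (≈ 2.780 in)
Ia = 0.2·(3900/1403) = 780/1403 in ≈ 0.556 in

S = 3900/1403 in ≈ 2.780 in; Ia = 780/1403 in ≈ 0.556 in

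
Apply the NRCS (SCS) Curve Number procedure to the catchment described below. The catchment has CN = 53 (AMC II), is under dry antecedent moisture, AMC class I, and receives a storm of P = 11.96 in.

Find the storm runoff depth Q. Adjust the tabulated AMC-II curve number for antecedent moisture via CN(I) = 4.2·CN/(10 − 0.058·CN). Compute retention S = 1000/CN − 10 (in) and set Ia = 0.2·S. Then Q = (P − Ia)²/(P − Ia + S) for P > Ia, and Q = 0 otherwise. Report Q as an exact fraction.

Q = 46348492369/22337548275 in ≈ 2.075 in

Adjust CN=53 to AMC I: 4.2·53/(10 − 0.058·53) → (1113/5) ÷ (3463/500) = 111300/3463 ≈ 32.140
Retention S: 1000/CN − 10 with CN=32.140 → S = 23500/1113 ≈ 21.114 in
Initial abstraction Ia = S/5 = (23500/1113)/5 = 4700/1113 ≈ 4.223 in
P − Ia = 11.960 − 4.223 = 215287/27825 ≈ 7.737 in (> 0, runoff occurs)
Q = (215287/27825)²/((215287/27825) + 23500/1113) = (46348492369/774230625)/(802787/27825) = 46348492369/22337548275 in ≈ 2.075 in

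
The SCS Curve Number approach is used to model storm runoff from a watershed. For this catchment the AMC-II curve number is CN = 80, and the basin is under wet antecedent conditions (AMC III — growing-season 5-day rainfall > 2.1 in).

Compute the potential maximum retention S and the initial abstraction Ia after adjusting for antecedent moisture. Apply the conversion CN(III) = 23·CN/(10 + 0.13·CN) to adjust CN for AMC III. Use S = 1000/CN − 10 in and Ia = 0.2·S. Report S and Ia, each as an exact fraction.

Wet (AMC III): CN(III) = 23·80/(10 + 0.13·80) = 1840/(102/5) = 4600/51 ≈ 90.196
Max retention: S = 1000/(4600/51) − 10 = 25/23 in (≈ 1.087 in)
Ia = 0.2·(25/23) = 5/23 in ≈ 0.217 in

S = 25/23 in ≈ 1.087 in; Ia = 5/23 in ≈ 0.217 in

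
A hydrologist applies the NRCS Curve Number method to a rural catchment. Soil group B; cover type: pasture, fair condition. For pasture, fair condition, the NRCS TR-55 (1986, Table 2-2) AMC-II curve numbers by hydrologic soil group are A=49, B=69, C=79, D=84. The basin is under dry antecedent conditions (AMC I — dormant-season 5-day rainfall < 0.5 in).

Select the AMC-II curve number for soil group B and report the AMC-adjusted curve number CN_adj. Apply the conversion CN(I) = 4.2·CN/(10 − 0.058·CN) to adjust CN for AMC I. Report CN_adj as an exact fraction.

CN_adj = 144900/2999 ≈ 48.316

NRCS table: pasture, fair condition, soil group B → CN(II) = 69
Adjust CN=69 to AMC I: 4.2·69/(10 − 0.058·69) → (1449/5) ÷ (2999/500) = 144900/2999 ≈ 48.316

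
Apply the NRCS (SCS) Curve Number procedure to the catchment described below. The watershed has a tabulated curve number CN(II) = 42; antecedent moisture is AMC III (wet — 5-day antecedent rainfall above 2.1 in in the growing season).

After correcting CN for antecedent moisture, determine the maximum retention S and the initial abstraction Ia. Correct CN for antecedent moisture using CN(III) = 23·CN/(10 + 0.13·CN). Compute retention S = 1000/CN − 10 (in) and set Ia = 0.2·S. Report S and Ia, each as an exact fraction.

Wet (AMC III): CN(III) = 23·42/(10 + 0.13·42) = 966/(773/50) = 48300/773 ≈ 62.484
Retention S: 1000/CN − 10 with CN=62.484 → S = 2900/483 ≈ 6.004 in
Ia = 0.2·(2900/483) = 580/483 in ≈ 1.201 in

S = 2900/483 in ≈ 6.004 in; Ia = 580/483 in ≈ 1.201 in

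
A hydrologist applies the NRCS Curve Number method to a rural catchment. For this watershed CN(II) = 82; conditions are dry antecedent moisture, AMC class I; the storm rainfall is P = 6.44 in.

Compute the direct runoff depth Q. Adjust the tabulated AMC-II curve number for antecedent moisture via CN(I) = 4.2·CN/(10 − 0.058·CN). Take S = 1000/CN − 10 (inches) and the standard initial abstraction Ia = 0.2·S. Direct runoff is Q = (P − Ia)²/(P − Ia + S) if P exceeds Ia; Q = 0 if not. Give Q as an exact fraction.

Q = 1498231849/546785225 in ≈ 2.740 in

Adjust CN=82 to AMC I: 4.2·82/(10 − 0.058·82) → (1722/5) ÷ (1311/250) = 28700/437 ≈ 65.675
S = 1000/(28700/437) − 10 = 1500/287 in ≈ 5.226 in
Initial abstraction Ia = S/5 = (1500/287)/5 = 300/287 ≈ 1.045 in
Since P=6.440 > Ia=1.045: effective rainfall P−Ia = 38707/7175 in
Runoff Q = (P−Ia)²/(P−Ia+S) = (5.395)²/(5.395+5.226) = 1498231849/546785225 ≈ 2.740 in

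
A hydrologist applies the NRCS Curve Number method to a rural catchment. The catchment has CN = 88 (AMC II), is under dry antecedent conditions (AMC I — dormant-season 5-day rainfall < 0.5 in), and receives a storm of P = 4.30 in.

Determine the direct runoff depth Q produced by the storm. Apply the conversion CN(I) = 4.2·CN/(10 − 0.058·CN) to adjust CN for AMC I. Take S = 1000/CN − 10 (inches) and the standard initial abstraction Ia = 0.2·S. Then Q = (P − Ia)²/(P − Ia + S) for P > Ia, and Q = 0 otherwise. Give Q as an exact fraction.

Q = 7901721/4089470 in ≈ 1.932 in

Adjust CN=88 to AMC I: 4.2·88/(10 − 0.058·88) → (1848/5) ÷ (612/125) = 3850/51 ≈ 75.490
Retention S: 1000/CN − 10 with CN=75.490 → S = 250/77 ≈ 3.247 in
Ia = 0.2·(250/77) = 50/77 in ≈ 0.649 in
P − Ia = 4.300 − 0.649 = 2811/770 ≈ 3.651 in (> 0, runoff occurs)
Q: (2811/770)² ÷ (5311/770) = 7901721/4089470 in (≈ 1.932 in)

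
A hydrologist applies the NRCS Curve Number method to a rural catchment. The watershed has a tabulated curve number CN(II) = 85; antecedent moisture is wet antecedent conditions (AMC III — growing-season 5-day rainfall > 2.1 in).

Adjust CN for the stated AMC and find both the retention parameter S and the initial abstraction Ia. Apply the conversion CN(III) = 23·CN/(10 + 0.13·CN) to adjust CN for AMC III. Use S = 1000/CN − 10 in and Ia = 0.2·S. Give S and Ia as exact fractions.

S = 300/391 in ≈ 0.767 in; Ia = 60/391 in ≈ 0.153 in

Wet (AMC III): CN(III) = 23·85/(10 + 0.13·85) = 1955/(421/20) = 39100/421 ≈ 92.874
Retention S: 1000/CN − 10 with CN=92.874 → S = 300/391 ≈ 0.767 in
Ia = 0.2·(300/391) = 60/391 in ≈ 0.153 in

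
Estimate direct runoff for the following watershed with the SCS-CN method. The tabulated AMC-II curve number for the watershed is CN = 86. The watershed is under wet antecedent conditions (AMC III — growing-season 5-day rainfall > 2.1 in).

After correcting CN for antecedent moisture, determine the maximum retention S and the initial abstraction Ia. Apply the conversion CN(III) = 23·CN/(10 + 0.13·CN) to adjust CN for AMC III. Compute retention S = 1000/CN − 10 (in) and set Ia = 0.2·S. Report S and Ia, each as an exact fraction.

Adjust CN=86 to AMC III: 23·86/(10 + 0.13·86) → 1978 ÷ (1059/50) = 98900/1059 ≈ 93.390
Max retention: S = 1000/(98900/1059) − 10 = 700/989 in (≈ 0.708 in)
Ia = 0.2·(700/989) = 140/989 in ≈ 0.142 in

S = 700/989 in ≈ 0.708 in; Ia = 140/989 in ≈ 0.142 in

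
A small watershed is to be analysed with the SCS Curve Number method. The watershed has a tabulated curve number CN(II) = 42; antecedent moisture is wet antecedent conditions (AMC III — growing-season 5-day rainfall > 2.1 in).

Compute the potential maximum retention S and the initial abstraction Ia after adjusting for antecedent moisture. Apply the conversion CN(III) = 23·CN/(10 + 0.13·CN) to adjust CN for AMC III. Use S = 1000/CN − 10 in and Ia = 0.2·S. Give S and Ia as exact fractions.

CN(III) from CN(II)=42: (23·42)/(10 + 0.13·42) = 48300/773 ≈ 62.484
S = 1000/(48300/773) − 10 = 2900/483 in ≈ 6.004 in
Ia = 0.2S: 0.2·6.004 = 1.201 in (exactly 580/483)

S = 2900/483 in ≈ 6.004 in; Ia = 580/483 in ≈ 1.201 in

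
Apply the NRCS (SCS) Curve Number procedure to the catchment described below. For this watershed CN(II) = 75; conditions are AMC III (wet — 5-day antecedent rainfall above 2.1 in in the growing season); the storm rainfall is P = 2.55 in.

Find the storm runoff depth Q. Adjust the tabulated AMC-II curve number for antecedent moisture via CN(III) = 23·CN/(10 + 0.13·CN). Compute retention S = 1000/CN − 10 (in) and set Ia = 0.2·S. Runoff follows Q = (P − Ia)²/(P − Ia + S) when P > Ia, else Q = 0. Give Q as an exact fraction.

Q = 9728161/7064220 in ≈ 1.377 in

CN(III) from CN(II)=75: (23·75)/(10 + 0.13·75) = 6900/79 ≈ 87.342
S = 1000/(6900/79) − 10 = 100/69 in ≈ 1.449 in
Ia = 0.2S: 0.2·1.449 = 0.290 in (exactly 20/69)
P − Ia = 2.550 − 0.290 = 3119/1380 ≈ 2.260 in (> 0, runoff occurs)
Q: (3119/1380)² ÷ (5119/1380) = 9728161/7064220 in (≈ 1.377 in)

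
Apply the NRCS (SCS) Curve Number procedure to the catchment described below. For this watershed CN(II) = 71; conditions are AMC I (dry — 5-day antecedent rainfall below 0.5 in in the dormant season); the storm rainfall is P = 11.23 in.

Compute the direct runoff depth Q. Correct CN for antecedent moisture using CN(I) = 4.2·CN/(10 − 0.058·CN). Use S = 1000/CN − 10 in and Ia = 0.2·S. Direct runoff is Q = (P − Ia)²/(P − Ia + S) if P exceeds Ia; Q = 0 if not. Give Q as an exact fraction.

Q = 1916543978449/422607996300 in ≈ 4.535 in

Dry (AMC I): CN(I) = 4.2·71/(10 − 0.058·71) = (1491/5)/(2941/500) = 149100/2941 ≈ 50.697
Max retention: S = 1000/(149100/2941) − 10 = 14500/1491 in (≈ 9.725 in)
Initial abstraction Ia = S/5 = (14500/1491)/5 = 2900/1491 ≈ 1.945 in
Excess rainfall: 11.230 − 1.945 = 9.285 in; P > Ia so Q > 0
Q = (1384393/149100)²/((1384393/149100) + 14500/1491) = (1916543978449/22230810000)/(2834393/149100) = 1916543978449/422607996300 in ≈ 4.535 in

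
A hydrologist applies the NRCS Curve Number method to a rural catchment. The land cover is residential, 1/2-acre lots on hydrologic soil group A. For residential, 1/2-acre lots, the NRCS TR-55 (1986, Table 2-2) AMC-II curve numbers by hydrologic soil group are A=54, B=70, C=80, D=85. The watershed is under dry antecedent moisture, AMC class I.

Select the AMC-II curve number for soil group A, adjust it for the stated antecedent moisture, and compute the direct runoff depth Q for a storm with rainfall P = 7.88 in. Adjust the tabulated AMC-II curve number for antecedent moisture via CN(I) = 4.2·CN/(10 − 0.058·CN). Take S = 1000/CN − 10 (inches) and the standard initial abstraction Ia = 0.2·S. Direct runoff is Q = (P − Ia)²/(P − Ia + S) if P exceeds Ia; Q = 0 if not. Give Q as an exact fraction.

Q = 2937531601/4843583325 in ≈ 0.606 in

NRCS table: residential, 1/2-acre lots, soil group A → CN(II) = 54
Dry (AMC I): CN(I) = 4.2·54/(10 − 0.058·54) = (1134/5)/(1717/250) = 56700/1717 ≈ 33.023
S = 1000/(56700/1717) − 10 = 11500/567 in ≈ 20.282 in
Ia = 0.2·(11500/567) = 2300/567 in ≈ 4.056 in
Since P=7.880 > Ia=4.056: effective rainfall P−Ia = 54199/14175 in
Q = (54199/14175)²/((54199/14175) + 11500/567) = (2937531601/200930625)/(341699/14175) = 2937531601/4843583325 in ≈ 0.606 in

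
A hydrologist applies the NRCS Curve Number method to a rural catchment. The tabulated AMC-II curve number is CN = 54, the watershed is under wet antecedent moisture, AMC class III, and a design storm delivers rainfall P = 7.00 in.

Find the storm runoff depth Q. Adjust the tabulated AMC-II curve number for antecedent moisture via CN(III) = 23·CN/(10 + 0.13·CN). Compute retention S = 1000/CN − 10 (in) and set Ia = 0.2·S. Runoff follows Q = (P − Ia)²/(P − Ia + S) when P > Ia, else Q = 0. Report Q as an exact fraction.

CN(III) from CN(II)=54: (23·54)/(10 + 0.13·54) = 2700/37 ≈ 72.973
S = 1000/(2700/37) − 10 = 100/27 in ≈ 3.704 in
Initial abstraction Ia = S/5 = (100/27)/5 = 20/27 ≈ 0.741 in
Since P=7.000 > Ia=0.741: effective rainfall P−Ia = 169/27 in
Q = (169/27)²/((169/27) + 100/27) = (28561/729)/(269/27) = 28561/7263 in ≈ 3.932 in

Q = 28561/7263 in ≈ 3.932 in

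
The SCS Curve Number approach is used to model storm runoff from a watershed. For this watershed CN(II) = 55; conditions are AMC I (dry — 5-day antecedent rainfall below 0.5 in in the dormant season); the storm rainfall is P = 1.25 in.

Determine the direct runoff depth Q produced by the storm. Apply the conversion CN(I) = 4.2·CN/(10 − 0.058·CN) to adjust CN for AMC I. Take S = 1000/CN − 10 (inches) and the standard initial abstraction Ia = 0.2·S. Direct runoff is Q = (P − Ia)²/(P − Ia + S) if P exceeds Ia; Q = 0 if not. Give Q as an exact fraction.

CN(I) from CN(II)=55: (4.2·55)/(10 − 0.058·55) = 7700/227 ≈ 33.921
Retention S: 1000/CN − 10 with CN=33.921 → S = 1500/77 ≈ 19.481 in
Initial abstraction Ia = S/5 = (1500/77)/5 = 300/77 ≈ 3.896 in
P = 1.250 ≤ Ia = 3.896 in: entire storm abstracted, Q = 0.

Q = 0 in ≈ 0.000 in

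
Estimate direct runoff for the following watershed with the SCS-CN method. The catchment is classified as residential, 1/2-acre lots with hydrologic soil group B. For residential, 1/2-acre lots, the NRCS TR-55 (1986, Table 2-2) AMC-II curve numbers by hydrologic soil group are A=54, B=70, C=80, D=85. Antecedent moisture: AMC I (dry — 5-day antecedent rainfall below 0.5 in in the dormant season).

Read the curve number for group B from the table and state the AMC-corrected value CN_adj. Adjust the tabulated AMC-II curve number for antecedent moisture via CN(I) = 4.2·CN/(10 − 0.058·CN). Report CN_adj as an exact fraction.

CN_adj = 4900/99 ≈ 49.495

NRCS table: residential, 1/2-acre lots, soil group B → CN(II) = 70
Adjust CN=70 to AMC I: 4.2·70/(10 − 0.058·70) → 294 ÷ (297/50) = 4900/99 ≈ 49.495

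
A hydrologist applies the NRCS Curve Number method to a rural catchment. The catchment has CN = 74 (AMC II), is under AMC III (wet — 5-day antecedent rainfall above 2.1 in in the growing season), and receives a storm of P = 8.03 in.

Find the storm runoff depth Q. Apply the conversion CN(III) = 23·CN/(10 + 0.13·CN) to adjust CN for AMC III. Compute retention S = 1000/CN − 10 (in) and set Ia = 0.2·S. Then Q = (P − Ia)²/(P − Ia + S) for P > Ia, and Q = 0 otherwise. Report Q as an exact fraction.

CN(III) from CN(II)=74: (23·74)/(10 + 0.13·74) = 85100/981 ≈ 86.748
Retention S: 1000/CN − 10 with CN=86.748 → S = 1300/851 ≈ 1.528 in
Ia = 0.2S: 0.2·1.528 = 0.306 in (exactly 260/851)
Since P=8.030 > Ia=0.306: effective rainfall P−Ia = 657353/85100 in
Runoff Q = (P−Ia)²/(P−Ia+S) = (7.724)²/(7.724+1.528) = 432112966609/67003740300 ≈ 6.449 in

Q = 432112966609/67003740300 in ≈ 6.449 in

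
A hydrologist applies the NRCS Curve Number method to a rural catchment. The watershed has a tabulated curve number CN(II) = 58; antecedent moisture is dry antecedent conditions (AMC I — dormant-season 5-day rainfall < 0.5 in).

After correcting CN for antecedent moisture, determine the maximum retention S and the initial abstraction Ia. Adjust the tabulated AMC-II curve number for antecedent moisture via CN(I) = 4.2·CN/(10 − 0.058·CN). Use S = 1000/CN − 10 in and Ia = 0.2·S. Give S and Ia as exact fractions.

Adjust CN=58 to AMC I: 4.2·58/(10 − 0.058·58) → (1218/5) ÷ (1659/250) = 2900/79 ≈ 36.709
Retention S: 1000/CN − 10 with CN=36.709 → S = 500/29 ≈ 17.241 in
Initial abstraction Ia = S/5 = (500/29)/5 = 100/29 ≈ 3.448 in

S = 500/29 in ≈ 17.241 in; Ia = 100/29 in ≈ 3.448 in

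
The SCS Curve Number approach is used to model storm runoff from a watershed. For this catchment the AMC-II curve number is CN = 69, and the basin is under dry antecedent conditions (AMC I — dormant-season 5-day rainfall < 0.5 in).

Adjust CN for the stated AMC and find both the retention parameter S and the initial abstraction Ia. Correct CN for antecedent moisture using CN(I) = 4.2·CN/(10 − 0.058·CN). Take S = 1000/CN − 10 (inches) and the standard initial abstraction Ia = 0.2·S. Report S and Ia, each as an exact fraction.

Dry (AMC I): CN(I) = 4.2·69/(10 − 0.058·69) = (1449/5)/(2999/500) = 144900/2999 ≈ 48.316
S = 1000/(144900/2999) − 10 = 15500/1449 in ≈ 10.697 in
Ia = 0.2·(15500/1449) = 3100/1449 in ≈ 2.139 in

S = 15500/1449 in ≈ 10.697 in; Ia = 3100/1449 in ≈ 2.139 in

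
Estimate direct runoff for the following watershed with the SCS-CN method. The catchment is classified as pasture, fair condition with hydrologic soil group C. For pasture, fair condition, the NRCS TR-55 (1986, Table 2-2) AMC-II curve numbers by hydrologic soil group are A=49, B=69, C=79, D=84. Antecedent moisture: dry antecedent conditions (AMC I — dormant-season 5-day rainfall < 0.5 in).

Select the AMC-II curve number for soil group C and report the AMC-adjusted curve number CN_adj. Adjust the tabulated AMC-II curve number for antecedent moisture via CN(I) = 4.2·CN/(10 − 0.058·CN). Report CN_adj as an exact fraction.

NRCS table: pasture, fair condition, soil group C → CN(II) = 79
CN(I) from CN(II)=79: (4.2·79)/(10 − 0.058·79) = 7900/129 ≈ 61.240

CN_adj = 7900/129 ≈ 61.240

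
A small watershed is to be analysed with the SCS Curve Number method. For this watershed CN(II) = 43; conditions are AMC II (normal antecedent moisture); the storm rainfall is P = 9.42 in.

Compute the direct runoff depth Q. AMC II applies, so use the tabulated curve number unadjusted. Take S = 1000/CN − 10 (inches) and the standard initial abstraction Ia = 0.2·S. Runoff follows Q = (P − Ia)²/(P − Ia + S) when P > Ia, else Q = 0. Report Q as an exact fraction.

CN(II) = 43; AMC II needs no correction.
Retention S: 1000/CN − 10 with CN=43.000 → S = 570/43 ≈ 13.256 in
Ia = 0.2S: 0.2·13.256 = 2.651 in (exactly 114/43)
Since P=9.420 > Ia=2.651: effective rainfall P−Ia = 14553/2150 in
Q: (14553/2150)² ÷ (43053/2150) = 70596603/30854650 in (≈ 2.288 in)

Q = 70596603/30854650 in ≈ 2.288 in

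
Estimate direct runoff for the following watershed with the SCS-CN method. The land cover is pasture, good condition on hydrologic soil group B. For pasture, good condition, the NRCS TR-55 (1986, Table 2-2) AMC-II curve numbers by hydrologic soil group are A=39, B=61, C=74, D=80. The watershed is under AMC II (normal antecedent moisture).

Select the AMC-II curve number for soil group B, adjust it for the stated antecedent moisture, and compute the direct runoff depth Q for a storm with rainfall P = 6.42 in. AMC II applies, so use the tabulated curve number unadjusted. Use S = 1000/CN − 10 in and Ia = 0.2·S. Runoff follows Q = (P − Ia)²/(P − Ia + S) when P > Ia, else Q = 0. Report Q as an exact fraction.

NRCS table: pasture, good condition, soil group B → CN(II) = 61
Average conditions: CN = 61 (no AMC adjustment).
Retention S: 1000/CN − 10 with CN=61.000 → S = 390/61 ≈ 6.393 in
Ia = 0.2S: 0.2·6.393 = 1.279 in (exactly 78/61)
Since P=6.420 > Ia=1.279: effective rainfall P−Ia = 15681/3050 in
Q = (15681/3050)²/((15681/3050) + 390/61) = (245893761/9302500)/(35181/3050) = 27321529/11922450 in ≈ 2.292 in

Q = 27321529/11922450 in ≈ 2.292 in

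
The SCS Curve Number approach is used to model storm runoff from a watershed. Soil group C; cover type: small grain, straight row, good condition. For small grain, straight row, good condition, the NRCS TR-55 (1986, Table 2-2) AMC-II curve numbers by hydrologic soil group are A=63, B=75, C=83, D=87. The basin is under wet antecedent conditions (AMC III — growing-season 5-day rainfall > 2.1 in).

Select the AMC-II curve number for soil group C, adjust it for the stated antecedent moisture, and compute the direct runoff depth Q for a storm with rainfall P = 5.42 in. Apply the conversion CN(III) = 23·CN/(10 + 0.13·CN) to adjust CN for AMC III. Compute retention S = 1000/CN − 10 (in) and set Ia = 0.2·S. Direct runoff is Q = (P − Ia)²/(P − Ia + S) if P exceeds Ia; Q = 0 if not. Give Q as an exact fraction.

Q = 250339114921/55870607550 in ≈ 4.481 in

NRCS table: small grain, straight row, good condition, soil group C → CN(II) = 83
Wet (AMC III): CN(III) = 23·83/(10 + 0.13·83) = 1909/(2079/100) = 190900/2079 ≈ 91.823
Retention S: 1000/CN − 10 with CN=91.823 → S = 1700/1909 ≈ 0.891 in
Ia = 0.2S: 0.2·0.891 = 0.178 in (exactly 340/1909)
Since P=5.420 > Ia=0.178: effective rainfall P−Ia = 500339/95450 in
Q = (500339/95450)²/((500339/95450) + 1700/1909) = (250339114921/9110702500)/(585339/95450) = 250339114921/55870607550 in ≈ 4.481 in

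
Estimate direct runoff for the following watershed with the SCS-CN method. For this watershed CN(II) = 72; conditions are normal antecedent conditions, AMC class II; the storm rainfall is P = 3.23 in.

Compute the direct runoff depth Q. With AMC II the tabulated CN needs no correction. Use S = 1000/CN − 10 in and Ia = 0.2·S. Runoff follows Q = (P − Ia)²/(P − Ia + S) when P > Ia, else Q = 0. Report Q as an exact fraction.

Q = 4870849/5136300 in ≈ 0.948 in

Average conditions: CN = 72 (no AMC adjustment).
Retention S: 1000/CN − 10 with CN=72.000 → S = 35/9 ≈ 3.889 in
Initial abstraction Ia = S/5 = (35/9)/5 = 7/9 ≈ 0.778 in
P − Ia = 3.230 − 0.778 = 2207/900 ≈ 2.452 in (> 0, runoff occurs)
Q: (2207/900)² ÷ (5707/900) = 4870849/5136300 in (≈ 0.948 in)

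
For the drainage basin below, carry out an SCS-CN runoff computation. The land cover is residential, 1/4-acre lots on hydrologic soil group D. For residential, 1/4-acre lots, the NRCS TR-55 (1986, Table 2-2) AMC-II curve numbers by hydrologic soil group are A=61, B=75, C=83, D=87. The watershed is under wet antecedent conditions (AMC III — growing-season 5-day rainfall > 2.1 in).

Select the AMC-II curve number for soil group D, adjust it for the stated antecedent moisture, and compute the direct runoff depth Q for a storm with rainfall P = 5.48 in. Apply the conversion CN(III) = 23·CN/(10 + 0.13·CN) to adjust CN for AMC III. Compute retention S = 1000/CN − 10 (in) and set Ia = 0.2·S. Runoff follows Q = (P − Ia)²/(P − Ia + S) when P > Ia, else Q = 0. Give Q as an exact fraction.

Q = 71629563769/15014353425 in ≈ 4.771 in

NRCS table: residential, 1/4-acre lots, soil group D → CN(II) = 87
Adjust CN=87 to AMC III: 23·87/(10 + 0.13·87) → 2001 ÷ (2131/100) = 200100/2131 ≈ 93.900
S = 1000/(200100/2131) − 10 = 1300/2001 in ≈ 0.650 in
Ia = 0.2·(1300/2001) = 260/2001 in ≈ 0.130 in
Since P=5.480 > Ia=0.130: effective rainfall P−Ia = 267637/50025 in
Q = (267637/50025)²/((267637/50025) + 1300/2001) = (71629563769/2502500625)/(300137/50025) = 71629563769/15014353425 in ≈ 4.771 in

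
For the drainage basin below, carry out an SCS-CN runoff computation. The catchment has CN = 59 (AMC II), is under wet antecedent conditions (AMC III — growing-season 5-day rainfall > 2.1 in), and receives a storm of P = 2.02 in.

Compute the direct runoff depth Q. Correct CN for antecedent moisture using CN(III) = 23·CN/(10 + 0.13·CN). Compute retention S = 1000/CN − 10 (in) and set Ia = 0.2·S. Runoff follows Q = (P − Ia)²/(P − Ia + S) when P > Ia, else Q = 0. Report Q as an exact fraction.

Adjust CN=59 to AMC III: 23·59/(10 + 0.13·59) → 1357 ÷ (1767/100) = 135700/1767 ≈ 76.797
S = 1000/(135700/1767) − 10 = 4100/1357 in ≈ 3.021 in
Initial abstraction Ia = S/5 = (4100/1357)/5 = 820/1357 ≈ 0.604 in
Since P=2.020 > Ia=0.604: effective rainfall P−Ia = 96057/67850 in
Q: (96057/67850)² ÷ (301057/67850) = 9226947249/20426717450 in (≈ 0.452 in)

Q = 9226947249/20426717450 in ≈ 0.452 in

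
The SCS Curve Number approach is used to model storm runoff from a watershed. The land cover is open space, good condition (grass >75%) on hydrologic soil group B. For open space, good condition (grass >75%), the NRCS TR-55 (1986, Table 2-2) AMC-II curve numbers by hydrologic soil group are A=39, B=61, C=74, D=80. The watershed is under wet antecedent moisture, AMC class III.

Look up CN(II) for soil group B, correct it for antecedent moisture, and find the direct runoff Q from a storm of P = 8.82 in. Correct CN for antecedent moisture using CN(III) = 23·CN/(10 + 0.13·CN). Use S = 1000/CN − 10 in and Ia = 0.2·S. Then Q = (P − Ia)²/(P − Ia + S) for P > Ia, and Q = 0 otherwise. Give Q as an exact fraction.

Q = 112026252243/18115606150 in ≈ 6.184 in

NRCS table: open space, good condition (grass >75%), soil group B → CN(II) = 61
CN(III) from CN(II)=61: (23·61)/(10 + 0.13·61) = 140300/1793 ≈ 78.249
Max retention: S = 1000/(140300/1793) − 10 = 3900/1403 in (≈ 2.780 in)
Ia = 0.2·(3900/1403) = 780/1403 in ≈ 0.556 in
Since P=8.820 > Ia=0.556: effective rainfall P−Ia = 579723/70150 in
Q = (579723/70150)²/((579723/70150) + 3900/1403) = (336078756729/4921022500)/(774723/70150) = 112026252243/18115606150 in ≈ 6.184 in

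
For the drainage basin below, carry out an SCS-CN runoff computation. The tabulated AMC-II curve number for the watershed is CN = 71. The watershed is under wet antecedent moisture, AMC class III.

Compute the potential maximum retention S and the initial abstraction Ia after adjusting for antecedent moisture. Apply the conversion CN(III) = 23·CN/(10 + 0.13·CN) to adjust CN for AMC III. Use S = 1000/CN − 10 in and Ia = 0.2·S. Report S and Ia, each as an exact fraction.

S = 2900/1633 in ≈ 1.776 in; Ia = 580/1633 in ≈ 0.355 in

CN(III) from CN(II)=71: (23·71)/(10 + 0.13·71) = 163300/1923 ≈ 84.919
Max retention: S = 1000/(163300/1923) − 10 = 2900/1633 in (≈ 1.776 in)
Initial abstraction Ia = S/5 = (2900/1633)/5 = 580/1633 ≈ 0.355 in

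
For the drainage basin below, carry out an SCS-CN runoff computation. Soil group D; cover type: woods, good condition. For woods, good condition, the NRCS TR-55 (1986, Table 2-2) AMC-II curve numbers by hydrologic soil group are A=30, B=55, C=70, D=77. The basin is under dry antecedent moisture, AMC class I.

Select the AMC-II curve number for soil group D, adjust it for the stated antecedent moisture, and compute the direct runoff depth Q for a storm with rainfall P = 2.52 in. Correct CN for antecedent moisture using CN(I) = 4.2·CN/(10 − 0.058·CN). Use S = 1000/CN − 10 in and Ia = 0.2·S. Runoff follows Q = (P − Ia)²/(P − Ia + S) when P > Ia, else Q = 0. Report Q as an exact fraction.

Q = 1968785641/13415885175 in ≈ 0.147 in

NRCS table: woods, good condition, soil group D → CN(II) = 77
Adjust CN=77 to AMC I: 4.2·77/(10 − 0.058·77) → (1617/5) ÷ (2767/500) = 161700/2767 ≈ 58.439
Retention S: 1000/CN − 10 with CN=58.439 → S = 11500/1617 ≈ 7.112 in
Ia = 0.2·(11500/1617) = 2300/1617 in ≈ 1.422 in
Since P=2.520 > Ia=1.422: effective rainfall P−Ia = 44371/40425 in
Q = (44371/40425)²/((44371/40425) + 11500/1617) = (1968785641/1634180625)/(331871/40425) = 1968785641/13415885175 in ≈ 0.147 in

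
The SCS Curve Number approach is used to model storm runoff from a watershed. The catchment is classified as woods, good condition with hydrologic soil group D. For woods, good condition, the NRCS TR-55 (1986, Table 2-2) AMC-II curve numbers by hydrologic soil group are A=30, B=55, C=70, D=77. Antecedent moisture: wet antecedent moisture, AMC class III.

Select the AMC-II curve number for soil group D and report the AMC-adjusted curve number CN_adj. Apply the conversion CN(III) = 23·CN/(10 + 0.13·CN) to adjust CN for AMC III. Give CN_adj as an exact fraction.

CN_adj = 7700/87 ≈ 88.506

NRCS table: woods, good condition, soil group D → CN(II) = 77
Wet (AMC III): CN(III) = 23·77/(10 + 0.13·77) = 1771/(2001/100) = 7700/87 ≈ 88.506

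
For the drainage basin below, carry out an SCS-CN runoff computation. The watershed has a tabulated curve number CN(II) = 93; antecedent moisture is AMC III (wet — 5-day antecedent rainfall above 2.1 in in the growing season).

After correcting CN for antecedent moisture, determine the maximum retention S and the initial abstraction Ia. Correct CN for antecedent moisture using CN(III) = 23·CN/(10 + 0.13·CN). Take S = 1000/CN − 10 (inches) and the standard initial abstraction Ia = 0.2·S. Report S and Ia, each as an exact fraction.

Wet (AMC III): CN(III) = 23·93/(10 + 0.13·93) = 2139/(2209/100) = 213900/2209 ≈ 96.831
Max retention: S = 1000/(213900/2209) − 10 = 700/2139 in (≈ 0.327 in)
Initial abstraction Ia = S/5 = (700/2139)/5 = 140/2139 ≈ 0.065 in

S = 700/2139 in ≈ 0.327 in; Ia = 140/2139 in ≈ 0.065 in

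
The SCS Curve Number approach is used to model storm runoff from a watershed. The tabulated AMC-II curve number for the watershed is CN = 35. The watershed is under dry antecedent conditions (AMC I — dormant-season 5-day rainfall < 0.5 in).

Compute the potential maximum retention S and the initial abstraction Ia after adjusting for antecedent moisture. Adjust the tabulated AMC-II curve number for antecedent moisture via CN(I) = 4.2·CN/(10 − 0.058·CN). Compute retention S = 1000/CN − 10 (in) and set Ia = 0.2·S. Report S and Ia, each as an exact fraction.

S = 6500/147 in ≈ 44.218 in; Ia = 1300/147 in ≈ 8.844 in

Dry (AMC I): CN(I) = 4.2·35/(10 − 0.058·35) = 147/(797/100) = 14700/797 ≈ 18.444
S = 1000/(14700/797) − 10 = 6500/147 in ≈ 44.218 in
Ia = 0.2·(6500/147) = 1300/147 in ≈ 8.844 in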